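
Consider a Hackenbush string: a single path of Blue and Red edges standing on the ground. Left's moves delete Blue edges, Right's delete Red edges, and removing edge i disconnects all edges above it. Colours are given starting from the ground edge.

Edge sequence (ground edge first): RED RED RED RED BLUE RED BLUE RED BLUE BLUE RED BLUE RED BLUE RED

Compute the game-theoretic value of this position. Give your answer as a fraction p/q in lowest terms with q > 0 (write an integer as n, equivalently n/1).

-7467/2048

Build val(s[:k]) for k = 1..15, string s = RED RED RED RED BLUE RED BLUE RED BLUE BLUE RED BLUE RED BLUE RED.
1 of 15 · R · max L −∞ · min R 0 = -1
2 of 15 · RR · max L −∞ · min R -1 = -2
3 of 15 · RRR · max L −∞ · min R -2 = -3
4 of 15 · RRRR · max L −∞ · min R -3 = -4
5 of 15 · RRRRB · max L -4 · min R -3 = -7/2
6 of 15 · RRRRBR · max L -4 · min R -7/2 = -15/4
7 of 15 · RRRRBRB · max L -15/4 · min R -7/2 = -29/8
8 of 15 · RRRRBRBR · max L -15/4 · min R -29/8 = -59/16
9 of 15 · RRRRBRBRB · max L -59/16 · min R -29/8 = -117/32
10 of 15 · RRRRBRBRBB · max L -117/32 · min R -29/8 = -233/64
11 of 15 · RRRRBRBRBBR · max L -117/32 · min R -233/64 = -467/128
12 of 15 · RRRRBRBRBBRB · max L -467/128 · min R -233/64 = -933/256
13 of 15 · RRRRBRBRBBRBR · max L -467/128 · min R -933/256 = -1867/512
14 of 15 · RRRRBRBRBBRBRB · max L -1867/512 · min R -933/256 = -3733/1024
15 of 15 · RRRRBRBRBBRBRBR · max L -1867/512 · min R -3733/1024 = -7467/2048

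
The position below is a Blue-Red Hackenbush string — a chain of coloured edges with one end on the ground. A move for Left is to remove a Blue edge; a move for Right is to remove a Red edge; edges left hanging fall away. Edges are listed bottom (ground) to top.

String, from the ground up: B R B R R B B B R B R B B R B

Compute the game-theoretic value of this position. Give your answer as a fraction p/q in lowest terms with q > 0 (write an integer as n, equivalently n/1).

Build g(s[:k]) for k = 1..15, string s = B R B R R B B B R B R B B R B.
edge 1 of 15 (B): { 0 | ∅ } gives 1
edge 2 of 15 (R): { 0 | 1 } gives 1/2
edge 3 of 15 (B): { 0; 1/2 | 1 } gives 3/4
edge 4 of 15 (R): { 0; 1/2 | 3/4; 1 } gives 5/8
edge 5 of 15 (R): { 0; 1/2 | 5/8; 3/4; 1 } gives 9/16
edge 6 of 15 (B): { 0; 1/2; 9/16 | 5/8; 3/4; 1 } gives 19/32
edge 7 of 15 (B): { 0; 1/2; 9/16; 19/32 | 5/8; 3/4; 1 } gives 39/64
edge 8 of 15 (B): { 0; 1/2; 9/16; 19/32; 39/64 | 5/8; 3/4; 1 } gives 79/128
edge 9 of 15 (R): { 0; 1/2; 9/16; 19/32; 39/64 | 79/128; 5/8; 3/4; 1 } gives 157/256
edge 10 of 15 (B): { 0; 1/2; 9/16; 19/32; 39/64; 157/256 | 79/128; 5/8; 3/4; 1 } gives 315/512
edge 11 of 15 (R): { 0; 1/2; 9/16; 19/32; 39/64; 157/256 | 315/512; 79/128; 5/8; 3/4; 1 } gives 629/1024
edge 12 of 15 (B): { 0; 1/2; 9/16; 19/32; 39/64; 157/256; 629/1024 | 315/512; 79/128; 5/8; 3/4; 1 } gives 1259/2048
edge 13 of 15 (B): { 0; 1/2; 9/16; 19/32; 39/64; 157/256; 629/1024; 1259/2048 | 315/512; 79/128; 5/8; 3/4; 1 } gives 2519/4096
edge 14 of 15 (R): { 0; 1/2; 9/16; 19/32; 39/64; 157/256; 629/1024; 1259/2048 | 2519/4096; 315/512; 79/128; 5/8; 3/4; 1 } gives 5037/8192
edge 15 of 15 (B): { 0; 1/2; 9/16; 19/32; 39/64; 157/256; 629/1024; 1259/2048; 5037/8192 | 2519/4096; 315/512; 79/128; 5/8; 3/4; 1 } gives 10075/16384

10075/16384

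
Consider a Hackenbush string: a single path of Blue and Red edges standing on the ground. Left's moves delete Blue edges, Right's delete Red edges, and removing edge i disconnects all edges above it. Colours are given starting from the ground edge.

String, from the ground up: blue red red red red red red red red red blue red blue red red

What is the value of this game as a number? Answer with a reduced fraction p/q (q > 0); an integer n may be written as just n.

41/16384

G_1 [b]  L=[0]  R=[none]  = 1
G_2 [br]  L=[0]  R=[1]  = 1/2
G_3 [brr]  L=[0]  R=[1/2, 1]  = 1/4
G_4 [brrr]  L=[0]  R=[1/4, 1/2, 1]  = 1/8
G_5 [brrrr]  L=[0]  R=[1/8, 1/4, 1/2, 1]  = 1/16
G_6 [brrrrr]  L=[0]  R=[1/16, 1/8, 1/4, 1/2, 1]  = 1/32
G_7 [brrrrrr]  L=[0]  R=[1/32, 1/16, 1/8, 1/4, 1/2, 1]  = 1/64
G_8 [brrrrrrr]  L=[0]  R=[1/64, 1/32, 1/16, 1/8, 1/4, 1/2, 1]  = 1/128
G_9 [brrrrrrrr]  L=[0]  R=[1/128, 1/64, 1/32, 1/16, 1/8, 1/4, 1/2, 1]  = 1/256
G_10 [brrrrrrrrr]  L=[0]  R=[1/256, 1/128, 1/64, 1/32, 1/16, 1/8, 1/4, 1/2, 1]  = 1/512
G_11 [brrrrrrrrrb]  L=[0, 1/512]  R=[1/256, 1/128, 1/64, 1/32, 1/16, 1/8, 1/4, 1/2, 1]  = 3/1024
G_12 [brrrrrrrrrbr]  L=[0, 1/512]  R=[3/1024, 1/256, 1/128, 1/64, 1/32, 1/16, 1/8, 1/4, 1/2, 1]  = 5/2048
G_13 [brrrrrrrrrbrb]  L=[0, 1/512, 5/2048]  R=[3/1024, 1/256, 1/128, 1/64, 1/32, 1/16, 1/8, 1/4, 1/2, 1]  = 11/4096
G_14 [brrrrrrrrrbrbr]  L=[0, 1/512, 5/2048]  R=[11/4096, 3/1024, 1/256, 1/128, 1/64, 1/32, 1/16, 1/8, 1/4, 1/2, 1]  = 21/8192
G_15 [brrrrrrrrrbrbrr]  L=[0, 1/512, 5/2048]  R=[21/8192, 11/4096, 3/1024, 1/256, 1/128, 1/64, 1/32, 1/16, 1/8, 1/4, 1/2, 1]  = 41/16384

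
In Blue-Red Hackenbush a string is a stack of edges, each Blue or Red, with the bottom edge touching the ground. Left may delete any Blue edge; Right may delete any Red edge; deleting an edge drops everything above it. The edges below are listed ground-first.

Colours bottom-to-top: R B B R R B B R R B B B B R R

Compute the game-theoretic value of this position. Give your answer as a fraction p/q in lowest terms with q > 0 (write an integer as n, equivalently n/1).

-6535/16384

Prefix values for R B B R R B B R R B B B B R R via {L|R} + simplicity:
val(R) = { ∅ | 0 } → -1
val(RB) = { -1 | 0 } → -1/2
val(RBB) = { -1 -1/2 | 0 } → -1/4
val(RBBR) = { -1 -1/2 | -1/4 0 } → -3/8
val(RBBRR) = { -1 -1/2 | -3/8 -1/4 0 } → -7/16
val(RBBRRB) = { -1 -1/2 -7/16 | -3/8 -1/4 0 } → -13/32
val(RBBRRBB) = { -1 -1/2 -7/16 -13/32 | -3/8 -1/4 0 } → -25/64
val(RBBRRBBR) = { -1 -1/2 -7/16 -13/32 | -25/64 -3/8 -1/4 0 } → -51/128
val(RBBRRBBRR) = { -1 -1/2 -7/16 -13/32 | -51/128 -25/64 -3/8 -1/4 0 } → -103/256
val(RBBRRBBRRB) = { -1 -1/2 -7/16 -13/32 -103/256 | -51/128 -25/64 -3/8 -1/4 0 } → -205/512
val(RBBRRBBRRBB) = { -1 -1/2 -7/16 -13/32 -103/256 -205/512 | -51/128 -25/64 -3/8 -1/4 0 } → -409/1024
val(RBBRRBBRRBBB) = { -1 -1/2 -7/16 -13/32 -103/256 -205/512 -409/1024 | -51/128 -25/64 -3/8 -1/4 0 } → -817/2048
val(RBBRRBBRRBBBB) = { -1 -1/2 -7/16 -13/32 -103/256 -205/512 -409/1024 -817/2048 | -51/128 -25/64 -3/8 -1/4 0 } → -1633/4096
val(RBBRRBBRRBBBBR) = { -1 -1/2 -7/16 -13/32 -103/256 -205/512 -409/1024 -817/2048 | -1633/4096 -51/128 -25/64 -3/8 -1/4 0 } → -3267/8192
val(RBBRRBBRRBBBBRR) = { -1 -1/2 -7/16 -13/32 -103/256 -205/512 -409/1024 -817/2048 | -3267/8192 -1633/4096 -51/128 -25/64 -3/8 -1/4 0 } → -6535/16384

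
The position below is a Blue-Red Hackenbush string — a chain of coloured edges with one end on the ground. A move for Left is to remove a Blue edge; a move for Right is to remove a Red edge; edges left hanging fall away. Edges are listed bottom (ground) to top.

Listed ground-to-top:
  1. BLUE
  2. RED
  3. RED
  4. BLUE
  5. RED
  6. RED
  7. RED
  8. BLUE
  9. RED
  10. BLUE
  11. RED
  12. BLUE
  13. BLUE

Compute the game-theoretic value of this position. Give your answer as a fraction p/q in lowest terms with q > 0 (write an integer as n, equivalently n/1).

1111/4096

Build val(s[:k]) for k = 1..13, string s = BLUE RED RED BLUE RED RED RED BLUE RED BLUE RED BLUE BLUE.
edge 1 of 13 (BLUE): { 0 | — } -> 1
edge 2 of 13 (RED): { 0 | 1 } -> 1/2
edge 3 of 13 (RED): { 0 | 1/2; 1 } -> 1/4
edge 4 of 13 (BLUE): { 0; 1/4 | 1/2; 1 } -> 3/8
edge 5 of 13 (RED): { 0; 1/4 | 3/8; 1/2; 1 } -> 5/16
edge 6 of 13 (RED): { 0; 1/4 | 5/16; 3/8; 1/2; 1 } -> 9/32
edge 7 of 13 (RED): { 0; 1/4 | 9/32; 5/16; 3/8; 1/2; 1 } -> 17/64
edge 8 of 13 (BLUE): { 0; 1/4; 17/64 | 9/32; 5/16; 3/8; 1/2; 1 } -> 35/128
edge 9 of 13 (RED): { 0; 1/4; 17/64 | 35/128; 9/32; 5/16; 3/8; 1/2; 1 } -> 69/256
edge 10 of 13 (BLUE): { 0; 1/4; 17/64; 69/256 | 35/128; 9/32; 5/16; 3/8; 1/2; 1 } -> 139/512
edge 11 of 13 (RED): { 0; 1/4; 17/64; 69/256 | 139/512; 35/128; 9/32; 5/16; 3/8; 1/2; 1 } -> 277/1024
edge 12 of 13 (BLUE): { 0; 1/4; 17/64; 69/256; 277/1024 | 139/512; 35/128; 9/32; 5/16; 3/8; 1/2; 1 } -> 555/2048
edge 13 of 13 (BLUE): { 0; 1/4; 17/64; 69/256; 277/1024; 555/2048 | 139/512; 35/128; 9/32; 5/16; 3/8; 1/2; 1 } -> 1111/4096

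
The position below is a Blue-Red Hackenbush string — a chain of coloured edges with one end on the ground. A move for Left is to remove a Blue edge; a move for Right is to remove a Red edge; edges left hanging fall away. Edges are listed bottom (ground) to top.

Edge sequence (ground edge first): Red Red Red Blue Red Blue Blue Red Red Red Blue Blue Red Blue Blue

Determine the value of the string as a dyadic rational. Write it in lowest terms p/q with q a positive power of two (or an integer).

R: Left { ∅ }, Right { 0 } = simplest -1
RR: Left { ∅ }, Right { -1, 0 } = simplest -2
RRR: Left { ∅ }, Right { -2, -1, 0 } = simplest -3
RRRB: Left { -3 }, Right { -2, -1, 0 } = simplest -5/2
RRRBR: Left { -3 }, Right { -5/2, -2, -1, 0 } = simplest -11/4
RRRBRB: Left { -3, -11/4 }, Right { -5/2, -2, -1, 0 } = simplest -21/8
RRRBRBB: Left { -3, -11/4, -21/8 }, Right { -5/2, -2, -1, 0 } = simplest -41/16
RRRBRBBR: Left { -3, -11/4, -21/8 }, Right { -41/16, -5/2, -2, -1, 0 } = simplest -83/32
RRRBRBBRR: Left { -3, -11/4, -21/8 }, Right { -83/32, -41/16, -5/2, -2, -1, 0 } = simplest -167/64
RRRBRBBRRR: Left { -3, -11/4, -21/8 }, Right { -167/64, -83/32, -41/16, -5/2, -2, -1, 0 } = simplest -335/128
RRRBRBBRRRB: Left { -3, -11/4, -21/8, -335/128 }, Right { -167/64, -83/32, -41/16, -5/2, -2, -1, 0 } = simplest -669/256
RRRBRBBRRRBB: Left { -3, -11/4, -21/8, -335/128, -669/256 }, Right { -167/64, -83/32, -41/16, -5/2, -2, -1, 0 } = simplest -1337/512
RRRBRBBRRRBBR: Left { -3, -11/4, -21/8, -335/128, -669/256 }, Right { -1337/512, -167/64, -83/32, -41/16, -5/2, -2, -1, 0 } = simplest -2675/1024
RRRBRBBRRRBBRB: Left { -3, -11/4, -21/8, -335/128, -669/256, -2675/1024 }, Right { -1337/512, -167/64, -83/32, -41/16, -5/2, -2, -1, 0 } = simplest -5349/2048
RRRBRBBRRRBBRBB: Left { -3, -11/4, -21/8, -335/128, -669/256, -2675/1024, -5349/2048 }, Right { -1337/512, -167/64, -83/32, -41/16, -5/2, -2, -1, 0 } = simplest -10697/4096

-10697/4096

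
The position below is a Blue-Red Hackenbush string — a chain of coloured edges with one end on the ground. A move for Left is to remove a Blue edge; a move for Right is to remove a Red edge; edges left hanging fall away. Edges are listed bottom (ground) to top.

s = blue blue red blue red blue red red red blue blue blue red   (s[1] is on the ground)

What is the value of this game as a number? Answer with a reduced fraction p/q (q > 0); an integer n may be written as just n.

g_1 [b]  L=[0]  R=[∅]  so 1
g_2 [bb]  L=[0,1]  R=[∅]  so 2
g_3 [bbr]  L=[0,1]  R=[2]  so 3/2
g_4 [bbrb]  L=[0,1,3/2]  R=[2]  so 7/4
g_5 [bbrbr]  L=[0,1,3/2]  R=[7/4,2]  so 13/8
g_6 [bbrbrb]  L=[0,1,3/2,13/8]  R=[7/4,2]  so 27/16
g_7 [bbrbrbr]  L=[0,1,3/2,13/8]  R=[27/16,7/4,2]  so 53/32
g_8 [bbrbrbrr]  L=[0,1,3/2,13/8]  R=[53/32,27/16,7/4,2]  so 105/64
g_9 [bbrbrbrrr]  L=[0,1,3/2,13/8]  R=[105/64,53/32,27/16,7/4,2]  so 209/128
g_10 [bbrbrbrrrb]  L=[0,1,3/2,13/8,209/128]  R=[105/64,53/32,27/16,7/4,2]  so 419/256
g_11 [bbrbrbrrrbb]  L=[0,1,3/2,13/8,209/128,419/256]  R=[105/64,53/32,27/16,7/4,2]  so 839/512
g_12 [bbrbrbrrrbbb]  L=[0,1,3/2,13/8,209/128,419/256,839/512]  R=[105/64,53/32,27/16,7/4,2]  so 1679/1024
g_13 [bbrbrbrrrbbbr]  L=[0,1,3/2,13/8,209/128,419/256,839/512]  R=[1679/1024,105/64,53/32,27/16,7/4,2]  so 3357/2048

3357/2048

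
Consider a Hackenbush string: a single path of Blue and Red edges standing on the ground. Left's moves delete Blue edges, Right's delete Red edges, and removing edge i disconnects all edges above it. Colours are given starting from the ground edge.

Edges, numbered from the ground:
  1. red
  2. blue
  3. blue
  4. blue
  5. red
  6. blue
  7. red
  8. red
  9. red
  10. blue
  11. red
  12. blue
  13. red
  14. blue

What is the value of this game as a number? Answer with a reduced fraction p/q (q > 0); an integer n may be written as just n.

Build G(s[:k]) for k = 1..14, string s = red blue blue blue red blue red red red blue red blue red blue.
G_1 [r]  L=[none]  R=[0]  gives -1
G_2 [rb]  L=[-1]  R=[0]  gives -1/2
G_3 [rbb]  L=[-1,-1/2]  R=[0]  gives -1/4
G_4 [rbbb]  L=[-1,-1/2,-1/4]  R=[0]  gives -1/8
G_5 [rbbbr]  L=[-1,-1/2,-1/4]  R=[-1/8,0]  gives -3/16
G_6 [rbbbrb]  L=[-1,-1/2,-1/4,-3/16]  R=[-1/8,0]  gives -5/32
G_7 [rbbbrbr]  L=[-1,-1/2,-1/4,-3/16]  R=[-5/32,-1/8,0]  gives -11/64
G_8 [rbbbrbrr]  L=[-1,-1/2,-1/4,-3/16]  R=[-11/64,-5/32,-1/8,0]  gives -23/128
G_9 [rbbbrbrrr]  L=[-1,-1/2,-1/4,-3/16]  R=[-23/128,-11/64,-5/32,-1/8,0]  gives -47/256
G_10 [rbbbrbrrrb]  L=[-1,-1/2,-1/4,-3/16,-47/256]  R=[-23/128,-11/64,-5/32,-1/8,0]  gives -93/512
G_11 [rbbbrbrrrbr]  L=[-1,-1/2,-1/4,-3/16,-47/256]  R=[-93/512,-23/128,-11/64,-5/32,-1/8,0]  gives -187/1024
G_12 [rbbbrbrrrbrb]  L=[-1,-1/2,-1/4,-3/16,-47/256,-187/1024]  R=[-93/512,-23/128,-11/64,-5/32,-1/8,0]  gives -373/2048
G_13 [rbbbrbrrrbrbr]  L=[-1,-1/2,-1/4,-3/16,-47/256,-187/1024]  R=[-373/2048,-93/512,-23/128,-11/64,-5/32,-1/8,0]  gives -747/4096
G_14 [rbbbrbrrrbrbrb]  L=[-1,-1/2,-1/4,-3/16,-47/256,-187/1024,-747/4096]  R=[-373/2048,-93/512,-23/128,-11/64,-5/32,-1/8,0]  gives -1493/8192

-1493/8192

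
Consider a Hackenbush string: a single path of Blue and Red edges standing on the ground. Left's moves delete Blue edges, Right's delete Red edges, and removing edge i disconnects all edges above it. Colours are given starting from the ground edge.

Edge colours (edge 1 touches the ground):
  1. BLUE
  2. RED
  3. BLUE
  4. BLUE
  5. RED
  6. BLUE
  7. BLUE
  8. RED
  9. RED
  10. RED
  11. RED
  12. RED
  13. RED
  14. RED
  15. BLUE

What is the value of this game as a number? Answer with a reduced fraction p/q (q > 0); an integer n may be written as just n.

Recurse on prefixes of the 15-edge string BLUE RED BLUE BLUE RED BLUE BLUE RED RED RED RED RED RED RED BLUE:
1 of 15 · B · max L 0 · min R +∞ ⇒ 1
2 of 15 · BR · max L 0 · min R 1 ⇒ 1/2
3 of 15 · BRB · max L 1/2 · min R 1 ⇒ 3/4
4 of 15 · BRBB · max L 3/4 · min R 1 ⇒ 7/8
5 of 15 · BRBBR · max L 3/4 · min R 7/8 ⇒ 13/16
6 of 15 · BRBBRB · max L 13/16 · min R 7/8 ⇒ 27/32
7 of 15 · BRBBRBB · max L 27/32 · min R 7/8 ⇒ 55/64
8 of 15 · BRBBRBBR · max L 27/32 · min R 55/64 ⇒ 109/128
9 of 15 · BRBBRBBRR · max L 27/32 · min R 109/128 ⇒ 217/256
10 of 15 · BRBBRBBRRR · max L 27/32 · min R 217/256 ⇒ 433/512
11 of 15 · BRBBRBBRRRR · max L 27/32 · min R 433/512 ⇒ 865/1024
12 of 15 · BRBBRBBRRRRR · max L 27/32 · min R 865/1024 ⇒ 1729/2048
13 of 15 · BRBBRBBRRRRRR · max L 27/32 · min R 1729/2048 ⇒ 3457/4096
14 of 15 · BRBBRBBRRRRRRR · max L 27/32 · min R 3457/4096 ⇒ 6913/8192
15 of 15 · BRBBRBBRRRRRRRB · max L 6913/8192 · min R 3457/4096 ⇒ 13827/16384

13827/16384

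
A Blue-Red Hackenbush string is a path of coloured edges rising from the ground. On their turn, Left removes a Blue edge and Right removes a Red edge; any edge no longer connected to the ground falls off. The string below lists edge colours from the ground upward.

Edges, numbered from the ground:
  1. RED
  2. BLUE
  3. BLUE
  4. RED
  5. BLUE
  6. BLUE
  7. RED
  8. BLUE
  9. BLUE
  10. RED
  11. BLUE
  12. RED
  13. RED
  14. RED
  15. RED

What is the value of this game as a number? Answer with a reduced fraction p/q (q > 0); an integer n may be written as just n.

-4703/16384

Build G(s[:k]) for k = 1..15, string s = RED BLUE BLUE RED BLUE BLUE RED BLUE BLUE RED BLUE RED RED RED RED.
R: Left { ∅ }, Right { 0 } → simplest -1
RB: Left { -1 }, Right { 0 } → simplest -1/2
RBB: Left { -1, -1/2 }, Right { 0 } → simplest -1/4
RBBR: Left { -1, -1/2 }, Right { -1/4, 0 } → simplest -3/8
RBBRB: Left { -1, -1/2, -3/8 }, Right { -1/4, 0 } → simplest -5/16
RBBRBB: Left { -1, -1/2, -3/8, -5/16 }, Right { -1/4, 0 } → simplest -9/32
RBBRBBR: Left { -1, -1/2, -3/8, -5/16 }, Right { -9/32, -1/4, 0 } → simplest -19/64
RBBRBBRB: Left { -1, -1/2, -3/8, -5/16, -19/64 }, Right { -9/32, -1/4, 0 } → simplest -37/128
RBBRBBRBB: Left { -1, -1/2, -3/8, -5/16, -19/64, -37/128 }, Right { -9/32, -1/4, 0 } → simplest -73/256
RBBRBBRBBR: Left { -1, -1/2, -3/8, -5/16, -19/64, -37/128 }, Right { -73/256, -9/32, -1/4, 0 } → simplest -147/512
RBBRBBRBBRB: Left { -1, -1/2, -3/8, -5/16, -19/64, -37/128, -147/512 }, Right { -73/256, -9/32, -1/4, 0 } → simplest -293/1024
RBBRBBRBBRBR: Left { -1, -1/2, -3/8, -5/16, -19/64, -37/128, -147/512 }, Right { -293/1024, -73/256, -9/32, -1/4, 0 } → simplest -587/2048
RBBRBBRBBRBRR: Left { -1, -1/2, -3/8, -5/16, -19/64, -37/128, -147/512 }, Right { -587/2048, -293/1024, -73/256, -9/32, -1/4, 0 } → simplest -1175/4096
RBBRBBRBBRBRRR: Left { -1, -1/2, -3/8, -5/16, -19/64, -37/128, -147/512 }, Right { -1175/4096, -587/2048, -293/1024, -73/256, -9/32, -1/4, 0 } → simplest -2351/8192
RBBRBBRBBRBRRRR: Left { -1, -1/2, -3/8, -5/16, -19/64, -37/128, -147/512 }, Right { -2351/8192, -1175/4096, -587/2048, -293/1024, -73/256, -9/32, -1/4, 0 } → simplest -4703/16384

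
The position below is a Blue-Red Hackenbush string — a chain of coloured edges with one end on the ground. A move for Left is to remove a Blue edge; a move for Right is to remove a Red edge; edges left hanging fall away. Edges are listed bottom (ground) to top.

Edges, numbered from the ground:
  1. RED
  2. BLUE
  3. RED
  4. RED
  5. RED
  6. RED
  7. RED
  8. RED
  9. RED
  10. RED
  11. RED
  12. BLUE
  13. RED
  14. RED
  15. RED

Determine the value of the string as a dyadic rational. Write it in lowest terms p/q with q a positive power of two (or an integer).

edge 1 of 15 (RED): { none | 0 } => -1
edge 2 of 15 (BLUE): { -1 | 0 } => -1/2
edge 3 of 15 (RED): { -1 | -1/2; 0 } => -3/4
edge 4 of 15 (RED): { -1 | -3/4; -1/2; 0 } => -7/8
edge 5 of 15 (RED): { -1 | -7/8; -3/4; -1/2; 0 } => -15/16
edge 6 of 15 (RED): { -1 | -15/16; -7/8; -3/4; -1/2; 0 } => -31/32
edge 7 of 15 (RED): { -1 | -31/32; -15/16; -7/8; -3/4; -1/2; 0 } => -63/64
edge 8 of 15 (RED): { -1 | -63/64; -31/32; -15/16; -7/8; -3/4; -1/2; 0 } => -127/128
edge 9 of 15 (RED): { -1 | -127/128; -63/64; -31/32; -15/16; -7/8; -3/4; -1/2; 0 } => -255/256
edge 10 of 15 (RED): { -1 | -255/256; -127/128; -63/64; -31/32; -15/16; -7/8; -3/4; -1/2; 0 } => -511/512
edge 11 of 15 (RED): { -1 | -511/512; -255/256; -127/128; -63/64; -31/32; -15/16; -7/8; -3/4; -1/2; 0 } => -1023/1024
edge 12 of 15 (BLUE): { -1; -1023/1024 | -511/512; -255/256; -127/128; -63/64; -31/32; -15/16; -7/8; -3/4; -1/2; 0 } => -2045/2048
edge 13 of 15 (RED): { -1; -1023/1024 | -2045/2048; -511/512; -255/256; -127/128; -63/64; -31/32; -15/16; -7/8; -3/4; -1/2; 0 } => -4091/4096
edge 14 of 15 (RED): { -1; -1023/1024 | -4091/4096; -2045/2048; -511/512; -255/256; -127/128; -63/64; -31/32; -15/16; -7/8; -3/4; -1/2; 0 } => -8183/8192
edge 15 of 15 (RED): { -1; -1023/1024 | -8183/8192; -4091/4096; -2045/2048; -511/512; -255/256; -127/128; -63/64; -31/32; -15/16; -7/8; -3/4; -1/2; 0 } => -16367/16384

-16367/16384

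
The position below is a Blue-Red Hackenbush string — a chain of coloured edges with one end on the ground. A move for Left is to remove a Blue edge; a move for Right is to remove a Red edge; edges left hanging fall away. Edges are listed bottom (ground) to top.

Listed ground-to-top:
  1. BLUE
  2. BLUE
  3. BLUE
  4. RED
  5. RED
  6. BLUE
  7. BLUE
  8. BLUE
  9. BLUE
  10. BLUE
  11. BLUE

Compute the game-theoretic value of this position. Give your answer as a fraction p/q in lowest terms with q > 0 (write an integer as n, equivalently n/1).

value_1 [B]  L=[0]  R=[]  — 1
value_2 [BB]  L=[0,1]  R=[]  — 2
value_3 [BBB]  L=[0,1,2]  R=[]  — 3
value_4 [BBBR]  L=[0,1,2]  R=[3]  — 5/2
value_5 [BBBRR]  L=[0,1,2]  R=[5/2,3]  — 9/4
value_6 [BBBRRB]  L=[0,1,2,9/4]  R=[5/2,3]  — 19/8
value_7 [BBBRRBB]  L=[0,1,2,9/4,19/8]  R=[5/2,3]  — 39/16
value_8 [BBBRRBBB]  L=[0,1,2,9/4,19/8,39/16]  R=[5/2,3]  — 79/32
value_9 [BBBRRBBBB]  L=[0,1,2,9/4,19/8,39/16,79/32]  R=[5/2,3]  — 159/64
value_10 [BBBRRBBBBB]  L=[0,1,2,9/4,19/8,39/16,79/32,159/64]  R=[5/2,3]  — 319/128
value_11 [BBBRRBBBBBB]  L=[0,1,2,9/4,19/8,39/16,79/32,159/64,319/128]  R=[5/2,3]  — 639/256

639/256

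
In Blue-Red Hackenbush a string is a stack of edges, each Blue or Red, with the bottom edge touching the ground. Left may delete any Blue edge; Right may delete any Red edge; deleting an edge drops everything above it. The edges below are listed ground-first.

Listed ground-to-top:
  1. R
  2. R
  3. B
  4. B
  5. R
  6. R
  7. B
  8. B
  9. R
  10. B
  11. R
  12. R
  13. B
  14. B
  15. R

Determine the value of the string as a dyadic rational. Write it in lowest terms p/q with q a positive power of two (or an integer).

value(R) = {  | 0 } => -1
value(RR) = {  | -1; 0 } => -2
value(RRB) = { -2 | -1; 0 } => -3/2
value(RRBB) = { -2; -3/2 | -1; 0 } => -5/4
value(RRBBR) = { -2; -3/2 | -5/4; -1; 0 } => -11/8
value(RRBBRR) = { -2; -3/2 | -11/8; -5/4; -1; 0 } => -23/16
value(RRBBRRB) = { -2; -3/2; -23/16 | -11/8; -5/4; -1; 0 } => -45/32
value(RRBBRRBB) = { -2; -3/2; -23/16; -45/32 | -11/8; -5/4; -1; 0 } => -89/64
value(RRBBRRBBR) = { -2; -3/2; -23/16; -45/32 | -89/64; -11/8; -5/4; -1; 0 } => -179/128
value(RRBBRRBBRB) = { -2; -3/2; -23/16; -45/32; -179/128 | -89/64; -11/8; -5/4; -1; 0 } => -357/256
value(RRBBRRBBRBR) = { -2; -3/2; -23/16; -45/32; -179/128 | -357/256; -89/64; -11/8; -5/4; -1; 0 } => -715/512
value(RRBBRRBBRBRR) = { -2; -3/2; -23/16; -45/32; -179/128 | -715/512; -357/256; -89/64; -11/8; -5/4; -1; 0 } => -1431/1024
value(RRBBRRBBRBRRB) = { -2; -3/2; -23/16; -45/32; -179/128; -1431/1024 | -715/512; -357/256; -89/64; -11/8; -5/4; -1; 0 } => -2861/2048
value(RRBBRRBBRBRRBB) = { -2; -3/2; -23/16; -45/32; -179/128; -1431/1024; -2861/2048 | -715/512; -357/256; -89/64; -11/8; -5/4; -1; 0 } => -5721/4096
value(RRBBRRBBRBRRBBR) = { -2; -3/2; -23/16; -45/32; -179/128; -1431/1024; -2861/2048 | -5721/4096; -715/512; -357/256; -89/64; -11/8; -5/4; -1; 0 } => -11443/8192

-11443/8192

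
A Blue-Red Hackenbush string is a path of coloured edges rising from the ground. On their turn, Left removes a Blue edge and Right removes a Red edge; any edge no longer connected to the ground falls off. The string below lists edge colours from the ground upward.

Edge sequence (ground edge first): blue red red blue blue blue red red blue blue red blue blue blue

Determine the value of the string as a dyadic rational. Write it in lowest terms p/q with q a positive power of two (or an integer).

edge 1 of 14 (blue): { 0 | none } — 1
edge 2 of 14 (red): { 0 | 1 } — 1/2
edge 3 of 14 (red): { 0 | 1/2 1 } — 1/4
edge 4 of 14 (blue): { 0 1/4 | 1/2 1 } — 3/8
edge 5 of 14 (blue): { 0 1/4 3/8 | 1/2 1 } — 7/16
edge 6 of 14 (blue): { 0 1/4 3/8 7/16 | 1/2 1 } — 15/32
edge 7 of 14 (red): { 0 1/4 3/8 7/16 | 15/32 1/2 1 } — 29/64
edge 8 of 14 (red): { 0 1/4 3/8 7/16 | 29/64 15/32 1/2 1 } — 57/128
edge 9 of 14 (blue): { 0 1/4 3/8 7/16 57/128 | 29/64 15/32 1/2 1 } — 115/256
edge 10 of 14 (blue): { 0 1/4 3/8 7/16 57/128 115/256 | 29/64 15/32 1/2 1 } — 231/512
edge 11 of 14 (red): { 0 1/4 3/8 7/16 57/128 115/256 | 231/512 29/64 15/32 1/2 1 } — 461/1024
edge 12 of 14 (blue): { 0 1/4 3/8 7/16 57/128 115/256 461/1024 | 231/512 29/64 15/32 1/2 1 } — 923/2048
edge 13 of 14 (blue): { 0 1/4 3/8 7/16 57/128 115/256 461/1024 923/2048 | 231/512 29/64 15/32 1/2 1 } — 1847/4096
edge 14 of 14 (blue): { 0 1/4 3/8 7/16 57/128 115/256 461/1024 923/2048 1847/4096 | 231/512 29/64 15/32 1/2 1 } — 3695/8192

3695/8192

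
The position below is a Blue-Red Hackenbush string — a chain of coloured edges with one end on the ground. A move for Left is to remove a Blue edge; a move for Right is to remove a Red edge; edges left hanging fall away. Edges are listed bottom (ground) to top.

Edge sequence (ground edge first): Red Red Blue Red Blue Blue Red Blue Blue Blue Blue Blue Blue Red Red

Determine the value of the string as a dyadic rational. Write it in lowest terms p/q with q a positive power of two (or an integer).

-12807/8192

Recurse on prefixes of the 15-edge string Red Red Blue Red Blue Blue Red Blue Blue Blue Blue Blue Blue Red Red:
step 1: add Red to get R; options L={ ∅ } R={ 0 } gives -1
step 2: add Red to get RR; options L={ ∅ } R={ -1, 0 } gives -2
step 3: add Blue to get RRB; options L={ -2 } R={ -1, 0 } gives -3/2
step 4: add Red to get RRBR; options L={ -2 } R={ -3/2, -1, 0 } gives -7/4
step 5: add Blue to get RRBRB; options L={ -2, -7/4 } R={ -3/2, -1, 0 } gives -13/8
step 6: add Blue to get RRBRBB; options L={ -2, -7/4, -13/8 } R={ -3/2, -1, 0 } gives -25/16
step 7: add Red to get RRBRBBR; options L={ -2, -7/4, -13/8 } R={ -25/16, -3/2, -1, 0 } gives -51/32
step 8: add Blue to get RRBRBBRB; options L={ -2, -7/4, -13/8, -51/32 } R={ -25/16, -3/2, -1, 0 } gives -101/64
step 9: add Blue to get RRBRBBRBB; options L={ -2, -7/4, -13/8, -51/32, -101/64 } R={ -25/16, -3/2, -1, 0 } gives -201/128
step 10: add Blue to get RRBRBBRBBB; options L={ -2, -7/4, -13/8, -51/32, -101/64, -201/128 } R={ -25/16, -3/2, -1, 0 } gives -401/256
step 11: add Blue to get RRBRBBRBBBB; options L={ -2, -7/4, -13/8, -51/32, -101/64, -201/128, -401/256 } R={ -25/16, -3/2, -1, 0 } gives -801/512
step 12: add Blue to get RRBRBBRBBBBB; options L={ -2, -7/4, -13/8, -51/32, -101/64, -201/128, -401/256, -801/512 } R={ -25/16, -3/2, -1, 0 } gives -1601/1024
step 13: add Blue to get RRBRBBRBBBBBB; options L={ -2, -7/4, -13/8, -51/32, -101/64, -201/128, -401/256, -801/512, -1601/1024 } R={ -25/16, -3/2, -1, 0 } gives -3201/2048
step 14: add Red to get RRBRBBRBBBBBBR; options L={ -2, -7/4, -13/8, -51/32, -101/64, -201/128, -401/256, -801/512, -1601/1024 } R={ -3201/2048, -25/16, -3/2, -1, 0 } gives -6403/4096
step 15: add Red to get RRBRBBRBBBBBBRR; options L={ -2, -7/4, -13/8, -51/32, -101/64, -201/128, -401/256, -801/512, -1601/1024 } R={ -6403/4096, -3201/2048, -25/16, -3/2, -1, 0 } gives -12807/8192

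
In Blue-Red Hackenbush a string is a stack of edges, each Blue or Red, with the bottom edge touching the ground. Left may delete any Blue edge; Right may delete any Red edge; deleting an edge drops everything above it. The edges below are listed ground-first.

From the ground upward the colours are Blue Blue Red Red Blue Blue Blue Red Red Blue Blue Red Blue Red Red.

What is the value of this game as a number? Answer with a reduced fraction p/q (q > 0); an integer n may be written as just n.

Prefix values for Blue Blue Red Red Blue Blue Blue Red Red Blue Blue Red Blue Red Red via {L|R} + simplicity:
1 of 15 · B · max L 0 · min R +∞ — 1
2 of 15 · BB · max L 1 · min R +∞ — 2
3 of 15 · BBR · max L 1 · min R 2 — 3/2
4 of 15 · BBRR · max L 1 · min R 3/2 — 5/4
5 of 15 · BBRRB · max L 5/4 · min R 3/2 — 11/8
6 of 15 · BBRRBB · max L 11/8 · min R 3/2 — 23/16
7 of 15 · BBRRBBB · max L 23/16 · min R 3/2 — 47/32
8 of 15 · BBRRBBBR · max L 23/16 · min R 47/32 — 93/64
9 of 15 · BBRRBBBRR · max L 23/16 · min R 93/64 — 185/128
10 of 15 · BBRRBBBRRB · max L 185/128 · min R 93/64 — 371/256
11 of 15 · BBRRBBBRRBB · max L 371/256 · min R 93/64 — 743/512
12 of 15 · BBRRBBBRRBBR · max L 371/256 · min R 743/512 — 1485/1024
13 of 15 · BBRRBBBRRBBRB · max L 1485/1024 · min R 743/512 — 2971/2048
14 of 15 · BBRRBBBRRBBRBR · max L 1485/1024 · min R 2971/2048 — 5941/4096
15 of 15 · BBRRBBBRRBBRBRR · max L 1485/1024 · min R 5941/4096 — 11881/8192

11881/8192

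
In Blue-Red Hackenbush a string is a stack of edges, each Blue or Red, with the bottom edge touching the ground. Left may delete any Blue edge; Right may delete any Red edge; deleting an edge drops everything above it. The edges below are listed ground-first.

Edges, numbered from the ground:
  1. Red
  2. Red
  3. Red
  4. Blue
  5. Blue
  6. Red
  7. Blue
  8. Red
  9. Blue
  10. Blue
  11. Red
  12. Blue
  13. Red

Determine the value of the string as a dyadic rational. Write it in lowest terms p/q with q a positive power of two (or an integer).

-2379/1024

Recurse on prefixes of the 13-edge string Red Red Red Blue Blue Red Blue Red Blue Blue Red Blue Red:
1 of 13 · R · max L −∞ · min R 0 gives -1
2 of 13 · RR · max L −∞ · min R -1 gives -2
3 of 13 · RRR · max L −∞ · min R -2 gives -3
4 of 13 · RRRB · max L -3 · min R -2 gives -5/2
5 of 13 · RRRBB · max L -5/2 · min R -2 gives -9/4
6 of 13 · RRRBBR · max L -5/2 · min R -9/4 gives -19/8
7 of 13 · RRRBBRB · max L -19/8 · min R -9/4 gives -37/16
8 of 13 · RRRBBRBR · max L -19/8 · min R -37/16 gives -75/32
9 of 13 · RRRBBRBRB · max L -75/32 · min R -37/16 gives -149/64
10 of 13 · RRRBBRBRBB · max L -149/64 · min R -37/16 gives -297/128
11 of 13 · RRRBBRBRBBR · max L -149/64 · min R -297/128 gives -595/256
12 of 13 · RRRBBRBRBBRB · max L -595/256 · min R -297/128 gives -1189/512
13 of 13 · RRRBBRBRBBRBR · max L -595/256 · min R -1189/512 gives -2379/1024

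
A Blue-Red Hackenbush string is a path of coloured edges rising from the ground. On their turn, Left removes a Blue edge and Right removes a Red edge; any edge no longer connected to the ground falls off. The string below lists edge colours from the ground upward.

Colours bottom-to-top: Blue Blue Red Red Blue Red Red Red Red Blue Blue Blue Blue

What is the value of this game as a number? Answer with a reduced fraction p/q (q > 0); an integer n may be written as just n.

B: Left { 0 }, Right { (no moves) } ⇒ simplest 1
BB: Left { 0; 1 }, Right { (no moves) } ⇒ simplest 2
BBR: Left { 0; 1 }, Right { 2 } ⇒ simplest 3/2
BBRR: Left { 0; 1 }, Right { 3/2; 2 } ⇒ simplest 5/4
BBRRB: Left { 0; 1; 5/4 }, Right { 3/2; 2 } ⇒ simplest 11/8
BBRRBR: Left { 0; 1; 5/4 }, Right { 11/8; 3/2; 2 } ⇒ simplest 21/16
BBRRBRR: Left { 0; 1; 5/4 }, Right { 21/16; 11/8; 3/2; 2 } ⇒ simplest 41/32
BBRRBRRR: Left { 0; 1; 5/4 }, Right { 41/32; 21/16; 11/8; 3/2; 2 } ⇒ simplest 81/64
BBRRBRRRR: Left { 0; 1; 5/4 }, Right { 81/64; 41/32; 21/16; 11/8; 3/2; 2 } ⇒ simplest 161/128
BBRRBRRRRB: Left { 0; 1; 5/4; 161/128 }, Right { 81/64; 41/32; 21/16; 11/8; 3/2; 2 } ⇒ simplest 323/256
BBRRBRRRRBB: Left { 0; 1; 5/4; 161/128; 323/256 }, Right { 81/64; 41/32; 21/16; 11/8; 3/2; 2 } ⇒ simplest 647/512
BBRRBRRRRBBB: Left { 0; 1; 5/4; 161/128; 323/256; 647/512 }, Right { 81/64; 41/32; 21/16; 11/8; 3/2; 2 } ⇒ simplest 1295/1024
BBRRBRRRRBBBB: Left { 0; 1; 5/4; 161/128; 323/256; 647/512; 1295/1024 }, Right { 81/64; 41/32; 21/16; 11/8; 3/2; 2 } ⇒ simplest 2591/2048

2591/2048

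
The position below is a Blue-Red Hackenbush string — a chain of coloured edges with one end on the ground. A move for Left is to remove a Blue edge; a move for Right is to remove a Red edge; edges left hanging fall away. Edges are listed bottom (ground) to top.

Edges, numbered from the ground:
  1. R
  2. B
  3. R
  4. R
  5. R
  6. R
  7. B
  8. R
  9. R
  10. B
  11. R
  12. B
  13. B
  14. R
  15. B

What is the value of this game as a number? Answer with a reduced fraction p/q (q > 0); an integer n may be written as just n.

-15781/16384

Recurse on prefixes of the 15-edge string R B R R R R B R R B R B B R B:
val_1 [R]  L=[—]  R=[0]  ⇒ -1
val_2 [RB]  L=[-1]  R=[0]  ⇒ -1/2
val_3 [RBR]  L=[-1]  R=[-1/2; 0]  ⇒ -3/4
val_4 [RBRR]  L=[-1]  R=[-3/4; -1/2; 0]  ⇒ -7/8
val_5 [RBRRR]  L=[-1]  R=[-7/8; -3/4; -1/2; 0]  ⇒ -15/16
val_6 [RBRRRR]  L=[-1]  R=[-15/16; -7/8; -3/4; -1/2; 0]  ⇒ -31/32
val_7 [RBRRRRB]  L=[-1; -31/32]  R=[-15/16; -7/8; -3/4; -1/2; 0]  ⇒ -61/64
val_8 [RBRRRRBR]  L=[-1; -31/32]  R=[-61/64; -15/16; -7/8; -3/4; -1/2; 0]  ⇒ -123/128
val_9 [RBRRRRBRR]  L=[-1; -31/32]  R=[-123/128; -61/64; -15/16; -7/8; -3/4; -1/2; 0]  ⇒ -247/256
val_10 [RBRRRRBRRB]  L=[-1; -31/32; -247/256]  R=[-123/128; -61/64; -15/16; -7/8; -3/4; -1/2; 0]  ⇒ -493/512
val_11 [RBRRRRBRRBR]  L=[-1; -31/32; -247/256]  R=[-493/512; -123/128; -61/64; -15/16; -7/8; -3/4; -1/2; 0]  ⇒ -987/1024
val_12 [RBRRRRBRRBRB]  L=[-1; -31/32; -247/256; -987/1024]  R=[-493/512; -123/128; -61/64; -15/16; -7/8; -3/4; -1/2; 0]  ⇒ -1973/2048
val_13 [RBRRRRBRRBRBB]  L=[-1; -31/32; -247/256; -987/1024; -1973/2048]  R=[-493/512; -123/128; -61/64; -15/16; -7/8; -3/4; -1/2; 0]  ⇒ -3945/4096
val_14 [RBRRRRBRRBRBBR]  L=[-1; -31/32; -247/256; -987/1024; -1973/2048]  R=[-3945/4096; -493/512; -123/128; -61/64; -15/16; -7/8; -3/4; -1/2; 0]  ⇒ -7891/8192
val_15 [RBRRRRBRRBRBBRB]  L=[-1; -31/32; -247/256; -987/1024; -1973/2048; -7891/8192]  R=[-3945/4096; -493/512; -123/128; -61/64; -15/16; -7/8; -3/4; -1/2; 0]  ⇒ -15781/16384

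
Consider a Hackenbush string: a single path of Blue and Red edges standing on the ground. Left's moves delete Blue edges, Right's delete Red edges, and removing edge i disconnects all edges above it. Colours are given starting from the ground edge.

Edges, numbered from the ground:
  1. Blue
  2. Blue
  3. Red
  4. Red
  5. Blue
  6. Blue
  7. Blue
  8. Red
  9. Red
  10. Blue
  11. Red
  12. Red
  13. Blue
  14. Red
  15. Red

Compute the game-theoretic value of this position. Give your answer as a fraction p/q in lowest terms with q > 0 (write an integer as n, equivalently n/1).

edge 1 of 15 (Blue): { 0 |  } = 1
edge 2 of 15 (Blue): { 0; 1 |  } = 2
edge 3 of 15 (Red): { 0; 1 | 2 } = 3/2
edge 4 of 15 (Red): { 0; 1 | 3/2; 2 } = 5/4
edge 5 of 15 (Blue): { 0; 1; 5/4 | 3/2; 2 } = 11/8
edge 6 of 15 (Blue): { 0; 1; 5/4; 11/8 | 3/2; 2 } = 23/16
edge 7 of 15 (Blue): { 0; 1; 5/4; 11/8; 23/16 | 3/2; 2 } = 47/32
edge 8 of 15 (Red): { 0; 1; 5/4; 11/8; 23/16 | 47/32; 3/2; 2 } = 93/64
edge 9 of 15 (Red): { 0; 1; 5/4; 11/8; 23/16 | 93/64; 47/32; 3/2; 2 } = 185/128
edge 10 of 15 (Blue): { 0; 1; 5/4; 11/8; 23/16; 185/128 | 93/64; 47/32; 3/2; 2 } = 371/256
edge 11 of 15 (Red): { 0; 1; 5/4; 11/8; 23/16; 185/128 | 371/256; 93/64; 47/32; 3/2; 2 } = 741/512
edge 12 of 15 (Red): { 0; 1; 5/4; 11/8; 23/16; 185/128 | 741/512; 371/256; 93/64; 47/32; 3/2; 2 } = 1481/1024
edge 13 of 15 (Blue): { 0; 1; 5/4; 11/8; 23/16; 185/128; 1481/1024 | 741/512; 371/256; 93/64; 47/32; 3/2; 2 } = 2963/2048
edge 14 of 15 (Red): { 0; 1; 5/4; 11/8; 23/16; 185/128; 1481/1024 | 2963/2048; 741/512; 371/256; 93/64; 47/32; 3/2; 2 } = 5925/4096
edge 15 of 15 (Red): { 0; 1; 5/4; 11/8; 23/16; 185/128; 1481/1024 | 5925/4096; 2963/2048; 741/512; 371/256; 93/64; 47/32; 3/2; 2 } = 11849/8192

11849/8192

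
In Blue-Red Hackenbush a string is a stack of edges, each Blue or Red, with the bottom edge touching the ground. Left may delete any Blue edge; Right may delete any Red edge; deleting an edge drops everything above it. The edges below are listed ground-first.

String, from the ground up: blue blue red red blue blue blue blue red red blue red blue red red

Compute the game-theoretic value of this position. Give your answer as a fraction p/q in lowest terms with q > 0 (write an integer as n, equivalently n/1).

12073/8192

b: Left { 0 }, Right { none } -> simplest 1
bb: Left { 0 1 }, Right { none } -> simplest 2
bbr: Left { 0 1 }, Right { 2 } -> simplest 3/2
bbrr: Left { 0 1 }, Right { 3/2 2 } -> simplest 5/4
bbrrb: Left { 0 1 5/4 }, Right { 3/2 2 } -> simplest 11/8
bbrrbb: Left { 0 1 5/4 11/8 }, Right { 3/2 2 } -> simplest 23/16
bbrrbbb: Left { 0 1 5/4 11/8 23/16 }, Right { 3/2 2 } -> simplest 47/32
bbrrbbbb: Left { 0 1 5/4 11/8 23/16 47/32 }, Right { 3/2 2 } -> simplest 95/64
bbrrbbbbr: Left { 0 1 5/4 11/8 23/16 47/32 }, Right { 95/64 3/2 2 } -> simplest 189/128
bbrrbbbbrr: Left { 0 1 5/4 11/8 23/16 47/32 }, Right { 189/128 95/64 3/2 2 } -> simplest 377/256
bbrrbbbbrrb: Left { 0 1 5/4 11/8 23/16 47/32 377/256 }, Right { 189/128 95/64 3/2 2 } -> simplest 755/512
bbrrbbbbrrbr: Left { 0 1 5/4 11/8 23/16 47/32 377/256 }, Right { 755/512 189/128 95/64 3/2 2 } -> simplest 1509/1024
bbrrbbbbrrbrb: Left { 0 1 5/4 11/8 23/16 47/32 377/256 1509/1024 }, Right { 755/512 189/128 95/64 3/2 2 } -> simplest 3019/2048
bbrrbbbbrrbrbr: Left { 0 1 5/4 11/8 23/16 47/32 377/256 1509/1024 }, Right { 3019/2048 755/512 189/128 95/64 3/2 2 } -> simplest 6037/4096
bbrrbbbbrrbrbrr: Left { 0 1 5/4 11/8 23/16 47/32 377/256 1509/1024 }, Right { 6037/4096 3019/2048 755/512 189/128 95/64 3/2 2 } -> simplest 12073/8192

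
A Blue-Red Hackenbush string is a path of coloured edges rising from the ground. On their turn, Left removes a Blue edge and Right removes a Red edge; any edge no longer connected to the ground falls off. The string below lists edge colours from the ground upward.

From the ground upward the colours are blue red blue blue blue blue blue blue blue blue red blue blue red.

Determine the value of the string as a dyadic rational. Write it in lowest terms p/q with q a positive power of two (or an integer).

8173/8192

Build value(s[:k]) for k = 1..14, string s = blue red blue blue blue blue blue blue blue blue red blue blue red.
1 of 14 · b · max L 0 · min R +∞ => 1
2 of 14 · br · max L 0 · min R 1 => 1/2
3 of 14 · brb · max L 1/2 · min R 1 => 3/4
4 of 14 · brbb · max L 3/4 · min R 1 => 7/8
5 of 14 · brbbb · max L 7/8 · min R 1 => 15/16
6 of 14 · brbbbb · max L 15/16 · min R 1 => 31/32
7 of 14 · brbbbbb · max L 31/32 · min R 1 => 63/64
8 of 14 · brbbbbbb · max L 63/64 · min R 1 => 127/128
9 of 14 · brbbbbbbb · max L 127/128 · min R 1 => 255/256
10 of 14 · brbbbbbbbb · max L 255/256 · min R 1 => 511/512
11 of 14 · brbbbbbbbbr · max L 255/256 · min R 511/512 => 1021/1024
12 of 14 · brbbbbbbbbrb · max L 1021/1024 · min R 511/512 => 2043/2048
13 of 14 · brbbbbbbbbrbb · max L 2043/2048 · min R 511/512 => 4087/4096
14 of 14 · brbbbbbbbbrbbr · max L 2043/2048 · min R 4087/4096 => 8173/8192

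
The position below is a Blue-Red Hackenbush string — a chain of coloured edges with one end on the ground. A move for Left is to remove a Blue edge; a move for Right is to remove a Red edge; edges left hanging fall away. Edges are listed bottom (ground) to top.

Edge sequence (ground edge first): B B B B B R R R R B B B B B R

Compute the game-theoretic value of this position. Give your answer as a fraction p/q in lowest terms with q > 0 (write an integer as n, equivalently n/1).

1 of 15 · B · max L 0 · min R +∞ — 1
2 of 15 · BB · max L 1 · min R +∞ — 2
3 of 15 · BBB · max L 2 · min R +∞ — 3
4 of 15 · BBBB · max L 3 · min R +∞ — 4
5 of 15 · BBBBB · max L 4 · min R +∞ — 5
6 of 15 · BBBBBR · max L 4 · min R 5 — 9/2
7 of 15 · BBBBBRR · max L 4 · min R 9/2 — 17/4
8 of 15 · BBBBBRRR · max L 4 · min R 17/4 — 33/8
9 of 15 · BBBBBRRRR · max L 4 · min R 33/8 — 65/16
10 of 15 · BBBBBRRRRB · max L 65/16 · min R 33/8 — 131/32
11 of 15 · BBBBBRRRRBB · max L 131/32 · min R 33/8 — 263/64
12 of 15 · BBBBBRRRRBBB · max L 263/64 · min R 33/8 — 527/128
13 of 15 · BBBBBRRRRBBBB · max L 527/128 · min R 33/8 — 1055/256
14 of 15 · BBBBBRRRRBBBBB · max L 1055/256 · min R 33/8 — 2111/512
15 of 15 · BBBBBRRRRBBBBBR · max L 1055/256 · min R 2111/512 — 4221/1024

4221/1024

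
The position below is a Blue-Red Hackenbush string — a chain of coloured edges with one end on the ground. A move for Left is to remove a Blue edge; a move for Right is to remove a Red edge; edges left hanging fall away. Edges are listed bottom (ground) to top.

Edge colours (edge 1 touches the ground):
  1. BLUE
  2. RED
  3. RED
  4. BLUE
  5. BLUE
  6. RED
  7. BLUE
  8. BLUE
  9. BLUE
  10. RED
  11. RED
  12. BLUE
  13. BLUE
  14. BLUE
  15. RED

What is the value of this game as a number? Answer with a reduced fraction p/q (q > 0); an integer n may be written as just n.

7069/16384

Prefix values for BLUE RED RED BLUE BLUE RED BLUE BLUE BLUE RED RED BLUE BLUE BLUE RED via {L|R} + simplicity:
B: Left { 0 }, Right {  } — simplest 1
BR: Left { 0 }, Right { 1 } — simplest 1/2
BRR: Left { 0 }, Right { 1/2 1 } — simplest 1/4
BRRB: Left { 0 1/4 }, Right { 1/2 1 } — simplest 3/8
BRRBB: Left { 0 1/4 3/8 }, Right { 1/2 1 } — simplest 7/16
BRRBBR: Left { 0 1/4 3/8 }, Right { 7/16 1/2 1 } — simplest 13/32
BRRBBRB: Left { 0 1/4 3/8 13/32 }, Right { 7/16 1/2 1 } — simplest 27/64
BRRBBRBB: Left { 0 1/4 3/8 13/32 27/64 }, Right { 7/16 1/2 1 } — simplest 55/128
BRRBBRBBB: Left { 0 1/4 3/8 13/32 27/64 55/128 }, Right { 7/16 1/2 1 } — simplest 111/256
BRRBBRBBBR: Left { 0 1/4 3/8 13/32 27/64 55/128 }, Right { 111/256 7/16 1/2 1 } — simplest 221/512
BRRBBRBBBRR: Left { 0 1/4 3/8 13/32 27/64 55/128 }, Right { 221/512 111/256 7/16 1/2 1 } — simplest 441/1024
BRRBBRBBBRRB: Left { 0 1/4 3/8 13/32 27/64 55/128 441/1024 }, Right { 221/512 111/256 7/16 1/2 1 } — simplest 883/2048
BRRBBRBBBRRBB: Left { 0 1/4 3/8 13/32 27/64 55/128 441/1024 883/2048 }, Right { 221/512 111/256 7/16 1/2 1 } — simplest 1767/4096
BRRBBRBBBRRBBB: Left { 0 1/4 3/8 13/32 27/64 55/128 441/1024 883/2048 1767/4096 }, Right { 221/512 111/256 7/16 1/2 1 } — simplest 3535/8192
BRRBBRBBBRRBBBR: Left { 0 1/4 3/8 13/32 27/64 55/128 441/1024 883/2048 1767/4096 }, Right { 3535/8192 221/512 111/256 7/16 1/2 1 } — simplest 7069/16384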